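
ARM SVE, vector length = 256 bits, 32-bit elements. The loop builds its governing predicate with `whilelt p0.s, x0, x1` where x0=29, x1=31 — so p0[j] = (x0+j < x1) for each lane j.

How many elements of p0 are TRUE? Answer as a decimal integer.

vl = 2

register lanes = 256/32 = 8
active while 29+j < 31, i.e. j ∈ [0,2) capped at 8 ⇒ 2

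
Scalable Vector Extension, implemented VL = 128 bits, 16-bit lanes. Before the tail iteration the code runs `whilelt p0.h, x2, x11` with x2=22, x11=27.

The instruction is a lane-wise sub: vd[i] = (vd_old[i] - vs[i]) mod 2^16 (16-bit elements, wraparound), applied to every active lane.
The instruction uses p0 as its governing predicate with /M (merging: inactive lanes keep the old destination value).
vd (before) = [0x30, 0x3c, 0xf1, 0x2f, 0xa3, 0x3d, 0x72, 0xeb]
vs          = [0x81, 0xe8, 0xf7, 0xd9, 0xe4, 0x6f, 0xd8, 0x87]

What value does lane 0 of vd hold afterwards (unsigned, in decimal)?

register lanes = 128/16 = 8
p0[j] = (22+j < 27); true for j=0..4 → 5 lanes set
[0] sub(0x30,0x81) = 0xffaf
[1] sub(0x3c,0xe8) = 0xff54
[2] sub(0xf1,0xf7) = 0xfffa
[3] sub(0x2f,0xd9) = 0xff56
[4] sub(0xa3,0xe4) = 0xffbf
[5] tail/keep = 0x3d
[6] tail/keep = 0x72
[7] tail/keep = 0xeb

vd[0] = 65455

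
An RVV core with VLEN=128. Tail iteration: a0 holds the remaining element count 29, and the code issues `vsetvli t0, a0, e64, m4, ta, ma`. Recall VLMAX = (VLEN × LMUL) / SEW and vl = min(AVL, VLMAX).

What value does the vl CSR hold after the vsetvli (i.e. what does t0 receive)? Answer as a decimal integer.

vl = 8

VLMAX = VLEN×LMUL/SEW = 128×4/64 = 8
AVL=29 > VLMAX=8, so vl = 8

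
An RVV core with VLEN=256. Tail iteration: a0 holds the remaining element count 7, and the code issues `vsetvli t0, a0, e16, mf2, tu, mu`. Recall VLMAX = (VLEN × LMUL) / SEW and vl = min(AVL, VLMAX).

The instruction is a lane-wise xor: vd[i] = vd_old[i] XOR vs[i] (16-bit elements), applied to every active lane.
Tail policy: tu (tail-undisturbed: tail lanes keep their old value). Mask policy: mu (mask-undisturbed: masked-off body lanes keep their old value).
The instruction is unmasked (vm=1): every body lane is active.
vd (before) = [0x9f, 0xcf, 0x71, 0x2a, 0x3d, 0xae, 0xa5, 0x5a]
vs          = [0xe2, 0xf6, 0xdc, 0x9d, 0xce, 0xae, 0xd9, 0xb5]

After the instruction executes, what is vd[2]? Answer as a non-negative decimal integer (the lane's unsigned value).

lanes per group: 256·1/2/16 = 8
vl ← min(7, 8) = 7
lane  0: xor(0x9f,0xe2) ⇒ 0x7d
lane  1: xor(0xcf,0xf6) ⇒ 0x39
lane  2: xor(0x71,0xdc) ⇒ 0xad
lane  3: xor(0x2a,0x9d) ⇒ 0xb7
lane  4: xor(0x3d,0xce) ⇒ 0xf3
lane  5: xor(0xae,0xae) ⇒ 0x00
lane  6: xor(0xa5,0xd9) ⇒ 0x7c
lane  7: tail/keep ⇒ 0x5a

vd[2] = 173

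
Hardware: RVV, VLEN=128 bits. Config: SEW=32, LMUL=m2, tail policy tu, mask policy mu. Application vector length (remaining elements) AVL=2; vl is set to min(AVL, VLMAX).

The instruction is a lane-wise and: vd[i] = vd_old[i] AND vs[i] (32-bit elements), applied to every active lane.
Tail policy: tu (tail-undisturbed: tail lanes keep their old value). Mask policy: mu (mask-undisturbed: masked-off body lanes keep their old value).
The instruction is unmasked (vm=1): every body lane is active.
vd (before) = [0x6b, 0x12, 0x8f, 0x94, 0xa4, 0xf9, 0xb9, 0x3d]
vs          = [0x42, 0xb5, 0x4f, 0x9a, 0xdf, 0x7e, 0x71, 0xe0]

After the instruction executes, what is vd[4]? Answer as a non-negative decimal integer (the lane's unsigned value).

lanes per group: 128·2/32 = 8
vl ← min(2, 8) = 2
vd[0] and(0x6b,0x42) -> 0x42
vd[1] and(0x12,0xb5) -> 0x10
vd[2] tail/keep -> 0x8f
vd[3] tail/keep -> 0x94
vd[4] tail/keep -> 0xa4
vd[5] tail/keep -> 0xf9
vd[6] tail/keep -> 0xb9
vd[7] tail/keep -> 0x3d

vd[4] = 164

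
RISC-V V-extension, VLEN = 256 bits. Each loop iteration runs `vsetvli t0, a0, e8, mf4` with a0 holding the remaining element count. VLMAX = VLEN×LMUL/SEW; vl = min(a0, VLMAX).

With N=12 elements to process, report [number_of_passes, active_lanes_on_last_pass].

[iterations, last_vl] = [2, 4]

lanes per group: 256·1/4/8 = 8
iterations = ceil(12/8) = 2; final-pass vl = 4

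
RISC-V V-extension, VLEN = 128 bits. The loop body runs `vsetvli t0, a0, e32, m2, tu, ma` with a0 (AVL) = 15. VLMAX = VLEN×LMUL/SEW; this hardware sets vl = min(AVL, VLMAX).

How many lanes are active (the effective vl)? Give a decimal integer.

vl = 8

VLMAX = VLEN×LMUL/SEW = 128×2/32 = 8
vl = min(AVL, VLMAX) = min(15, 8) = 8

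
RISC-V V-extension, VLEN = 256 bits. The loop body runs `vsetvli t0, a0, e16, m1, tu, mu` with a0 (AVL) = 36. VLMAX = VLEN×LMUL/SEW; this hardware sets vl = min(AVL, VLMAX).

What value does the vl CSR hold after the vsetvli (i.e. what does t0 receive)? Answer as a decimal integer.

vl = 16

VLMAX = (256 × 1) / 16 = 16 lanes
AVL=36 > VLMAX=16, so vl = 16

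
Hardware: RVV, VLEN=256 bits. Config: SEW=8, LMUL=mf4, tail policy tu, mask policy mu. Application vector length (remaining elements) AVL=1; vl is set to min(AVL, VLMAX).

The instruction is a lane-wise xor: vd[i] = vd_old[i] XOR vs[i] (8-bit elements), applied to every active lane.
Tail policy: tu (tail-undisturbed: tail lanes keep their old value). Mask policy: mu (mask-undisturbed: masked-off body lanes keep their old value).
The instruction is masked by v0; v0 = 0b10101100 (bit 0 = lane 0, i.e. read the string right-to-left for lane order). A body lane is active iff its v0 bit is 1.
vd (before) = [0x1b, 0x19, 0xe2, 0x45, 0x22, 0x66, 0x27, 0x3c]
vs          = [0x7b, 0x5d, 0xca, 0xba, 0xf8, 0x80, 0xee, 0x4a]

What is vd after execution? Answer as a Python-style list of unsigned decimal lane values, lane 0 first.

vd = [27, 25, 226, 69, 34, 102, 39, 60]

VLMAX = VLEN×LMUL/SEW = 256×1/4/8 = 8
vl = min(AVL, VLMAX) = min(1, 8) = 1
[0] mask-off/keep = 0x1b
[1] tail/keep = 0x19
[2] tail/keep = 0xe2
[3] tail/keep = 0x45
[4] tail/keep = 0x22
[5] tail/keep = 0x66
[6] tail/keep = 0x27
[7] tail/keep = 0x3c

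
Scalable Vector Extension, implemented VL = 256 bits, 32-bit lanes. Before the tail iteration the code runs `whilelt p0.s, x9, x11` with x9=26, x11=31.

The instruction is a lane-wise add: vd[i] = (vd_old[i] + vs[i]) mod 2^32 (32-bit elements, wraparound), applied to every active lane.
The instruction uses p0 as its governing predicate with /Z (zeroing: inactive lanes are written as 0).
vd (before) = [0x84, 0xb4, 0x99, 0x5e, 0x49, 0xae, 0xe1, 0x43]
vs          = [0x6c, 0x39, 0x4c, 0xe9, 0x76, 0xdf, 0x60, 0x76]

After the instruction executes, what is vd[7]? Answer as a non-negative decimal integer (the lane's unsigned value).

vd[7] = 0

lane count: 256 div 32 = 8
p0[j] = (26+j < 31); true for j=0..4 → 5 lanes set
lane  0: add(0x84,0x6c) ⇒ 0xf0
lane  1: add(0xb4,0x39) ⇒ 0xed
lane  2: add(0x99,0x4c) ⇒ 0xe5
lane  3: add(0x5e,0xe9) ⇒ 0x147
lane  4: add(0x49,0x76) ⇒ 0xbf
lane  5: tail/zero ⇒ 0x00
lane  6: tail/zero ⇒ 0x00
lane  7: tail/zero ⇒ 0x00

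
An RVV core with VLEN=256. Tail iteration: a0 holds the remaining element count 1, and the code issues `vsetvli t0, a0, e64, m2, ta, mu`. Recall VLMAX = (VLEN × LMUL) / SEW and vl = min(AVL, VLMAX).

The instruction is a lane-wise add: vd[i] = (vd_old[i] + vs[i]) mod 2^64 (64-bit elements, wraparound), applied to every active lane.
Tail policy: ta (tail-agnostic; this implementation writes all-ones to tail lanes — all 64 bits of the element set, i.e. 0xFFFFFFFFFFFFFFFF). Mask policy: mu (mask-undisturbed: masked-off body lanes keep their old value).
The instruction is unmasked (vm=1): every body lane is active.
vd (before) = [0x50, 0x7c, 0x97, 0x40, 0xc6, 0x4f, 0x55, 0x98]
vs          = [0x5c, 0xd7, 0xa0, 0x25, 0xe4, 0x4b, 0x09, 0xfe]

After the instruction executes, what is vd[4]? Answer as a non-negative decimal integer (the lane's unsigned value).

vd[4] = 18446744073709551615

VLMAX = (256 × 2) / 64 = 8 lanes
vl = min(AVL, VLMAX) = min(1, 8) = 1
  i=0: add(0x50,0x5c) → 172
  i=1: tail/ones → 18446744073709551615
  i=2: tail/ones → 18446744073709551615
  i=3: tail/ones → 18446744073709551615
  i=4: tail/ones → 18446744073709551615
  i=5: tail/ones → 18446744073709551615
  i=6: tail/ones → 18446744073709551615
  i=7: tail/ones → 18446744073709551615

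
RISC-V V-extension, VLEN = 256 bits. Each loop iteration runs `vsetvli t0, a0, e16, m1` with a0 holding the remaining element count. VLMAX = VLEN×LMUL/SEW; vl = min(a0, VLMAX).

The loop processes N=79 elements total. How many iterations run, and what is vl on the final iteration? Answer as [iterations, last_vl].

[iterations, last_vl] = [5, 15]

VLMAX = VLEN×LMUL/SEW = 256×1/16 = 16
N=79: ⌈79/16⌉ = 5 iters; last vl = 79 − 4×16 = 15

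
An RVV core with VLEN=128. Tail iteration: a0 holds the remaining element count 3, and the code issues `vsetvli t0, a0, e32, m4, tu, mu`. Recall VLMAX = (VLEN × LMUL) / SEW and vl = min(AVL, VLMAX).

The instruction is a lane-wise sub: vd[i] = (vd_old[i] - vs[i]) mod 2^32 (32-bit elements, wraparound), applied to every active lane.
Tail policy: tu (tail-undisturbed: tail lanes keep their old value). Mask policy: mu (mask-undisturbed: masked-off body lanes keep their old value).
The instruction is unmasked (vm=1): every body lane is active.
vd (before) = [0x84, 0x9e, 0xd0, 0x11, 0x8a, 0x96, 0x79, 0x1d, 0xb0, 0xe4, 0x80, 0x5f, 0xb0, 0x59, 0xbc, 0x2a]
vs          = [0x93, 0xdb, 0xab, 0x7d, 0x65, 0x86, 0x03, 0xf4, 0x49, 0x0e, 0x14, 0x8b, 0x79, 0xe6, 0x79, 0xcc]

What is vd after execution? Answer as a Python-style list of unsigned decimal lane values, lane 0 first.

vd = [4294967281, 4294967235, 37, 17, 138, 150, 121, 29, 176, 228, 128, 95, 176, 89, 188, 42]

VLMAX = (128 × 4) / 32 = 16 lanes
vl ← min(3, 16) = 3
vd[0] sub(0x84,0x93) -> 0xfffffff1
vd[1] sub(0x9e,0xdb) -> 0xffffffc3
vd[2] sub(0xd0,0xab) -> 0x25
vd[3] tail/keep -> 0x11
vd[4] tail/keep -> 0x8a
vd[5] tail/keep -> 0x96
vd[6] tail/keep -> 0x79
vd[7] tail/keep -> 0x1d
vd[8] tail/keep -> 0xb0
vd[9] tail/keep -> 0xe4
vd[10] tail/keep -> 0x80
vd[11] tail/keep -> 0x5f
vd[12] tail/keep -> 0xb0
vd[13] tail/keep -> 0x59
vd[14] tail/keep -> 0xbc
vd[15] tail/keep -> 0x2a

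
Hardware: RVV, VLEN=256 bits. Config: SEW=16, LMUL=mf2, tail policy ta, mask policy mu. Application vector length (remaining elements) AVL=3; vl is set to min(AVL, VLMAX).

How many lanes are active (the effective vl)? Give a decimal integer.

lanes per group: 256·1/2/16 = 8
vl = min(AVL, VLMAX) = min(3, 8) = 3

vl = 3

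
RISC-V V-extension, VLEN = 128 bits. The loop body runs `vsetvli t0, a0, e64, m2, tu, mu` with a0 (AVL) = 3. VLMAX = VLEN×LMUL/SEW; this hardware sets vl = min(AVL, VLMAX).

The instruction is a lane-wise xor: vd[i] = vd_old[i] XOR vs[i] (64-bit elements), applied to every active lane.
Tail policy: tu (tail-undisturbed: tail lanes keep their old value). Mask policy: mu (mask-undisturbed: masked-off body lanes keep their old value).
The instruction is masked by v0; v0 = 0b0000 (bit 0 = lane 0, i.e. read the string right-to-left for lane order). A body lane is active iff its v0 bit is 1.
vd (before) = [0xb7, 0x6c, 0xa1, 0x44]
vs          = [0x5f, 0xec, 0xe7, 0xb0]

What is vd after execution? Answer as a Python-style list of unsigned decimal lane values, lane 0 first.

vd = [183, 108, 161, 68]

VLMAX = VLEN×LMUL/SEW = 128×2/64 = 4
AVL=3 ≤ VLMAX=4, so vl = 3
[0] mask-off/keep = 0xb7
[1] mask-off/keep = 0x6c
[2] mask-off/keep = 0xa1
[3] tail/keep = 0x44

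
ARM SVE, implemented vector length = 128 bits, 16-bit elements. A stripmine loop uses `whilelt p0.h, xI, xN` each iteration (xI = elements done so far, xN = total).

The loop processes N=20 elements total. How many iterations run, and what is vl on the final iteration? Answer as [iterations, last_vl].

[iterations, last_vl] = [3, 4]

lane count: 128 div 16 = 8
20 elements at 8/iter → 3 passes, remainder 4 on the last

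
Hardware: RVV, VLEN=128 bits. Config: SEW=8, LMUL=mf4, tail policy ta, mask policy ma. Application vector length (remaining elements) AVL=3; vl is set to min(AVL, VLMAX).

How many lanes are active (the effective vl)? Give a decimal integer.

vl = 3

lanes per group: 128·1/4/8 = 4
vl = min(AVL, VLMAX) = min(3, 4) = 3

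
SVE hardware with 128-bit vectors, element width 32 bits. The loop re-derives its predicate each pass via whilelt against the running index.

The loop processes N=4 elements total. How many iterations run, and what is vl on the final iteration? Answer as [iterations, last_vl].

[iterations, last_vl] = [1, 4]

lane count: 128 div 32 = 4
N=4: ⌈4/4⌉ = 1 iters; last vl = 4 − 0×4 = 4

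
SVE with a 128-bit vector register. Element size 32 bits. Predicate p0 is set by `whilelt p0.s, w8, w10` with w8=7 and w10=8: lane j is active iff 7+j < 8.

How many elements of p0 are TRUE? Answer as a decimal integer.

128-bit reg / 32-bit elem → 4 lanes
active while 7+j < 8, i.e. j ∈ [0,1) capped at 4 ⇒ 1

vl = 1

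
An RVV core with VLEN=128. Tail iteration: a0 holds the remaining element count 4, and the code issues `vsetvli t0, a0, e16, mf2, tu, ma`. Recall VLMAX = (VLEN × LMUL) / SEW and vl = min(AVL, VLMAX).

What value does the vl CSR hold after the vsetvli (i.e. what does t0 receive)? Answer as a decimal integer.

vl = 4

VLMAX = (128 × 1/2) / 16 = 4 lanes
AVL=4 ≤ VLMAX=4, so vl = 4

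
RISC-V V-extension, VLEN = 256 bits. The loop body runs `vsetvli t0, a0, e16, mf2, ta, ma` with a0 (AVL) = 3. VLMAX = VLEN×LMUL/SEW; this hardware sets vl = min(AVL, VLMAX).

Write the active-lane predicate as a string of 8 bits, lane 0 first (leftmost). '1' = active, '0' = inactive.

lanes per group: 256·1/2/16 = 8
vl ← min(3, 8) = 3
bits (lane 0 leftmost): 11100000

predicate = 11100000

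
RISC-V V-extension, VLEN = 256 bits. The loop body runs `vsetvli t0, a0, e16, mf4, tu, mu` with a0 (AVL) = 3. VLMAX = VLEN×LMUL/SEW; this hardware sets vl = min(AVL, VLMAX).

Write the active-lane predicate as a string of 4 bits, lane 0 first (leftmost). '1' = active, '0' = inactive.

predicate = 1110

VLMAX = (256 × 1/4) / 16 = 4 lanes
vl ← min(3, 4) = 3
bits (lane 0 leftmost): 1110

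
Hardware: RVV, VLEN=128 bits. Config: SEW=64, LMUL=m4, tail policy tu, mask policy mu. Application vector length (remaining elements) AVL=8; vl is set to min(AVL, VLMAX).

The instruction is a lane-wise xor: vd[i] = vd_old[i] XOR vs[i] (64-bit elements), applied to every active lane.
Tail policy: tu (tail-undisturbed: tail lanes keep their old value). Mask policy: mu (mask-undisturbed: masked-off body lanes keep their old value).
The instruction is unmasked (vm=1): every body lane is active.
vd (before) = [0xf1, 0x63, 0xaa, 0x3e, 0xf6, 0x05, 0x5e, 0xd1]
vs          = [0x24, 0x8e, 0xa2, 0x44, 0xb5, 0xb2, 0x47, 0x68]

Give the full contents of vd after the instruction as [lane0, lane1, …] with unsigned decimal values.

vd = [213, 237, 8, 122, 67, 183, 25, 185]

VLMAX = VLEN×LMUL/SEW = 128×4/64 = 8
AVL=8 ≤ VLMAX=8, so vl = 8
  i=0: xor(0xf1,0x24) → 213
  i=1: xor(0x63,0x8e) → 237
  i=2: xor(0xaa,0xa2) → 8
  i=3: xor(0x3e,0x44) → 122
  i=4: xor(0xf6,0xb5) → 67
  i=5: xor(0x05,0xb2) → 183
  i=6: xor(0x5e,0x47) → 25
  i=7: xor(0xd1,0x68) → 185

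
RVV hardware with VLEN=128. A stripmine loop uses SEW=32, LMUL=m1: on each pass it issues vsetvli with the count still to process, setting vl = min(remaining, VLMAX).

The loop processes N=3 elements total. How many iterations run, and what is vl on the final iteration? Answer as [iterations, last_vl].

VLMAX = (128 × 1) / 32 = 4 lanes
3 elements at 4/iter → 1 passes, remainder 3 on the last

[iterations, last_vl] = [1, 3]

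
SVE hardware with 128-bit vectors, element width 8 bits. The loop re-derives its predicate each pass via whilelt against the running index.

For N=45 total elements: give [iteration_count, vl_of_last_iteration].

[iterations, last_vl] = [3, 13]

128-bit reg / 8-bit elem → 16 lanes
N=45: ⌈45/16⌉ = 3 iters; last vl = 45 − 2×16 = 13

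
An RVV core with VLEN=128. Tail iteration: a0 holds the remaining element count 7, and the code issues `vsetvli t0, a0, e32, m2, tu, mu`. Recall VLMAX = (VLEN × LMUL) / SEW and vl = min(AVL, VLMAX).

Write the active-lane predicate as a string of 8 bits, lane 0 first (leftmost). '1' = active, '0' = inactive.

VLMAX = VLEN×LMUL/SEW = 128×2/32 = 8
AVL=7 ≤ VLMAX=8, so vl = 7
bits (lane 0 leftmost): 11111110

predicate = 11111110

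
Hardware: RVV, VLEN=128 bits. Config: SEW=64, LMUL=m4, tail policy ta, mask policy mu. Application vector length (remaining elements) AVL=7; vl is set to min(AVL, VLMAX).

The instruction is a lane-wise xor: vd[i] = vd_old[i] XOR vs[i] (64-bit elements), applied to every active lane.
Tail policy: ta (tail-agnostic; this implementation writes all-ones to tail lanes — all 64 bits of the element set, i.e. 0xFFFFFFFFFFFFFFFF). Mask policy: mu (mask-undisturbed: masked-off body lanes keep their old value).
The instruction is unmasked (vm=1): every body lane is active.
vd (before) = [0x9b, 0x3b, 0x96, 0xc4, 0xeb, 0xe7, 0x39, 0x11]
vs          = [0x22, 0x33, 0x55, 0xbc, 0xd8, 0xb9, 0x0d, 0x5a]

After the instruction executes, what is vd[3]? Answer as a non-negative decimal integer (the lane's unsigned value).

VLMAX = VLEN×LMUL/SEW = 128×4/64 = 8
vl ← min(7, 8) = 7
[0] xor(0x9b,0x22) = 0xb9
[1] xor(0x3b,0x33) = 0x08
[2] xor(0x96,0x55) = 0xc3
[3] xor(0xc4,0xbc) = 0x78
[4] xor(0xeb,0xd8) = 0x33
[5] xor(0xe7,0xb9) = 0x5e
[6] xor(0x39,0x0d) = 0x34
[7] tail/ones = 0xffffffffffffffff

vd[3] = 120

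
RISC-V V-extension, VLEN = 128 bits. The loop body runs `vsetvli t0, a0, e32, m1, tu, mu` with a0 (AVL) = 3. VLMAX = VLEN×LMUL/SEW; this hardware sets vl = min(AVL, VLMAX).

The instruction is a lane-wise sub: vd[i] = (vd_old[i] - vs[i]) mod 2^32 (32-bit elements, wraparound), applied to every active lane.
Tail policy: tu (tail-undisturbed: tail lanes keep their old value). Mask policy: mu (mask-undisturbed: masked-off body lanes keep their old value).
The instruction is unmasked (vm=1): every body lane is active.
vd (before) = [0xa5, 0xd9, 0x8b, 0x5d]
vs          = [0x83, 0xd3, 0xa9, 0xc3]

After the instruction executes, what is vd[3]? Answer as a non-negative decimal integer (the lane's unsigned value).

vd[3] = 93

VLMAX = (128 × 1) / 32 = 4 lanes
vl = min(AVL, VLMAX) = min(3, 4) = 3
lane  0: sub(0xa5,0x83) ⇒ 0x22
lane  1: sub(0xd9,0xd3) ⇒ 0x06
lane  2: sub(0x8b,0xa9) ⇒ 0xffffffe2
lane  3: tail/keep ⇒ 0x5d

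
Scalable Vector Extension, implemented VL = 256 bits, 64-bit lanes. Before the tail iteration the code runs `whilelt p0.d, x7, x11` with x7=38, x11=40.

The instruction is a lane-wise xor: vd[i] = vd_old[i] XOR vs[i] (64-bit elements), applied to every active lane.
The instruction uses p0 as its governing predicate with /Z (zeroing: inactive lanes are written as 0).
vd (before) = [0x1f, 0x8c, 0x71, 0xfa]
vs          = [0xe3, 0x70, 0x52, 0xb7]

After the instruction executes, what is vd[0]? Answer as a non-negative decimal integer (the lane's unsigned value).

register lanes = 256/64 = 4
whilelt: lane j active iff 38+j < 40 → j < 2 → 2 active
vd[0] xor(0x1f,0xe3) -> 0xfc
vd[1] xor(0x8c,0x70) -> 0xfc
vd[2] tail/zero -> 0x00
vd[3] tail/zero -> 0x00

vd[0] = 252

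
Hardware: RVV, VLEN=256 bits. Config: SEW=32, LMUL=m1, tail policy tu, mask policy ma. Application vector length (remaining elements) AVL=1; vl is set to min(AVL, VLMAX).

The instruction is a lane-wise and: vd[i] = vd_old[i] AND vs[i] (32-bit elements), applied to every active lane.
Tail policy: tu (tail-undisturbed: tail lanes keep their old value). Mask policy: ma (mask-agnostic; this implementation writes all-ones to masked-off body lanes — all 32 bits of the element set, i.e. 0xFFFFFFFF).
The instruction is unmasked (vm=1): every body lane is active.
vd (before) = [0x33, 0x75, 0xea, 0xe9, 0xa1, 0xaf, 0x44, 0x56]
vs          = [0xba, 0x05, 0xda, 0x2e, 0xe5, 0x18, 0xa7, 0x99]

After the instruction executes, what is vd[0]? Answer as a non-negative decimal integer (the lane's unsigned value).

vd[0] = 50

VLMAX = (256 × 1) / 32 = 8 lanes
AVL=1 ≤ VLMAX=8, so vl = 1
[0] and(0x33,0xba) = 0x32
[1] tail/keep = 0x75
[2] tail/keep = 0xea
[3] tail/keep = 0xe9
[4] tail/keep = 0xa1
[5] tail/keep = 0xaf
[6] tail/keep = 0x44
[7] tail/keep = 0x56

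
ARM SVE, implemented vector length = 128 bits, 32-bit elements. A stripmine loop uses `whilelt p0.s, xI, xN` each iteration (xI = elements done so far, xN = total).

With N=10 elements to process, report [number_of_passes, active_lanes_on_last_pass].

[iterations, last_vl] = [3, 2]

register lanes = 128/32 = 4
iterations = ceil(10/4) = 3; final-pass vl = 2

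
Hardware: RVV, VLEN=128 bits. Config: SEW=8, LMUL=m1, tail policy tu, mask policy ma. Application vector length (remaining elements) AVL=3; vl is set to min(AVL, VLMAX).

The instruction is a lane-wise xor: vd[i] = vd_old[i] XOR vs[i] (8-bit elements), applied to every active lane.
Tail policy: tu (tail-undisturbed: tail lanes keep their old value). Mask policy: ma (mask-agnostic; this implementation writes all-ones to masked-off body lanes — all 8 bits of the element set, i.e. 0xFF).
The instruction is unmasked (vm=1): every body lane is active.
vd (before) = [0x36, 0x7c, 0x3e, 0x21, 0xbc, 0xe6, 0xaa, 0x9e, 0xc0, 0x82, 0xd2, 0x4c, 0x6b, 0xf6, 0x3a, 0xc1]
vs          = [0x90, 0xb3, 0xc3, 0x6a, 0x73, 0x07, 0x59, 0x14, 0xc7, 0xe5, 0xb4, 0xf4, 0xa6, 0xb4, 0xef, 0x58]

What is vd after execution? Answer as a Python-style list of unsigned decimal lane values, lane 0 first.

lanes per group: 128·1/8 = 16
vl = min(AVL, VLMAX) = min(3, 16) = 3
  i=0: xor(0x36,0x90) → 166
  i=1: xor(0x7c,0xb3) → 207
  i=2: xor(0x3e,0xc3) → 253
  i=3: tail/keep → 33
  i=4: tail/keep → 188
  i=5: tail/keep → 230
  i=6: tail/keep → 170
  i=7: tail/keep → 158
  i=8: tail/keep → 192
  i=9: tail/keep → 130
  i=10: tail/keep → 210
  i=11: tail/keep → 76
  i=12: tail/keep → 107
  i=13: tail/keep → 246
  i=14: tail/keep → 58
  i=15: tail/keep → 193

vd = [166, 207, 253, 33, 188, 230, 170, 158, 192, 130, 210, 76, 107, 246, 58, 193]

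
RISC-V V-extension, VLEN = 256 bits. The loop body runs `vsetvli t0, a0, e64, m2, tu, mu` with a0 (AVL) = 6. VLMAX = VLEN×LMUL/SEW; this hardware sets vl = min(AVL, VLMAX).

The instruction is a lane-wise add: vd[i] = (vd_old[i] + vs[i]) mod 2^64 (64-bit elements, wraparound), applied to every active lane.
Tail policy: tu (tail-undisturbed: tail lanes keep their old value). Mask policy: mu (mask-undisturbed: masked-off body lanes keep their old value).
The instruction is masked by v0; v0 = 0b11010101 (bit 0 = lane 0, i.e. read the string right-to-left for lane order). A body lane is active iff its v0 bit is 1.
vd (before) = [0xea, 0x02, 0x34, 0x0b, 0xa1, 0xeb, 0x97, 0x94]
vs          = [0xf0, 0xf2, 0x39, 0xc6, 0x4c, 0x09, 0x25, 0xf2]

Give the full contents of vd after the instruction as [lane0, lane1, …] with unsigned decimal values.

VLMAX = VLEN×LMUL/SEW = 256×2/64 = 8
vl ← min(6, 8) = 6
  i=0: add(0xea,0xf0) → 474
  i=1: mask-off/keep → 2
  i=2: add(0x34,0x39) → 109
  i=3: mask-off/keep → 11
  i=4: add(0xa1,0x4c) → 237
  i=5: mask-off/keep → 235
  i=6: tail/keep → 151
  i=7: tail/keep → 148

vd = [474, 2, 109, 11, 237, 235, 151, 148]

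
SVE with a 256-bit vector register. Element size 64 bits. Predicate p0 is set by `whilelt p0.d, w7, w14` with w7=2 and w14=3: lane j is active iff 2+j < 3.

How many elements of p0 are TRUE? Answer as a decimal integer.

lane count: 256 div 64 = 4
whilelt: lane j active iff 2+j < 3 → j < 1 → 1 active

vl = 1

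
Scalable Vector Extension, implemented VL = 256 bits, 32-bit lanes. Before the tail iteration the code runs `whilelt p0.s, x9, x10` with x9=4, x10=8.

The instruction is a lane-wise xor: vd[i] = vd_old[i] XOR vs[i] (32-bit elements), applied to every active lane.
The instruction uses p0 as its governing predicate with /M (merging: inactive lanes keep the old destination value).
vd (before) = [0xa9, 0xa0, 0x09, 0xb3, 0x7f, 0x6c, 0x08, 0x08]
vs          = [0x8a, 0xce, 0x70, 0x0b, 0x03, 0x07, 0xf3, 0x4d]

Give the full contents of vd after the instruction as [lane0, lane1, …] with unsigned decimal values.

vd = [35, 110, 121, 184, 127, 108, 8, 8]

lane count: 256 div 32 = 8
active while 4+j < 8, i.e. j ∈ [0,4) capped at 8 ⇒ 4
  i=0: xor(0xa9,0x8a) → 35
  i=1: xor(0xa0,0xce) → 110
  i=2: xor(0x09,0x70) → 121
  i=3: xor(0xb3,0x0b) → 184
  i=4: tail/keep → 127
  i=5: tail/keep → 108
  i=6: tail/keep → 8
  i=7: tail/keep → 8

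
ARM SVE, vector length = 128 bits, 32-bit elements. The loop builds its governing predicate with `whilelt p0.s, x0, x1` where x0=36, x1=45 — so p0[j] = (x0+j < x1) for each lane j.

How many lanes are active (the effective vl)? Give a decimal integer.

vl = 4

lane count: 128 div 32 = 4
p0[j] = (36+j < 45); true for j=0..3 → 4 lanes set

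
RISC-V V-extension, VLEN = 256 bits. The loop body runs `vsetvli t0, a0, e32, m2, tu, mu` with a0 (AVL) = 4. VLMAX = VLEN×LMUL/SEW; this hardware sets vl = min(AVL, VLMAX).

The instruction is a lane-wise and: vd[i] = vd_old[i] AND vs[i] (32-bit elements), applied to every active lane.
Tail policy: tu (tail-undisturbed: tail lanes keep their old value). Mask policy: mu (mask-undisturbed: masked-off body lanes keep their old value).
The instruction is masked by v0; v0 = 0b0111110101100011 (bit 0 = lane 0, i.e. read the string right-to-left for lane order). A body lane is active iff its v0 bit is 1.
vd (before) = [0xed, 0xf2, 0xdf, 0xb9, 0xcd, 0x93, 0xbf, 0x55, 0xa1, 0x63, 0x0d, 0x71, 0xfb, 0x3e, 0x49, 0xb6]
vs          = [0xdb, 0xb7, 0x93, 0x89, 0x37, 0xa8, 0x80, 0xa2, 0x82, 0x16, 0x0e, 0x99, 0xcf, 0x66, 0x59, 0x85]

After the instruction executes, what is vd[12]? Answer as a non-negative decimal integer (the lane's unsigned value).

vd[12] = 251

VLMAX = (256 × 2) / 32 = 16 lanes
vl = min(AVL, VLMAX) = min(4, 16) = 4
lane  0: and(0xed,0xdb) ⇒ 0xc9
lane  1: and(0xf2,0xb7) ⇒ 0xb2
lane  2: mask-off/keep ⇒ 0xdf
lane  3: mask-off/keep ⇒ 0xb9
lane  4: tail/keep ⇒ 0xcd
lane  5: tail/keep ⇒ 0x93
lane  6: tail/keep ⇒ 0xbf
lane  7: tail/keep ⇒ 0x55
lane  8: tail/keep ⇒ 0xa1
lane  9: tail/keep ⇒ 0x63
lane 10: tail/keep ⇒ 0x0d
lane 11: tail/keep ⇒ 0x71
lane 12: tail/keep ⇒ 0xfb
lane 13: tail/keep ⇒ 0x3e
lane 14: tail/keep ⇒ 0x49
lane 15: tail/keep ⇒ 0xb6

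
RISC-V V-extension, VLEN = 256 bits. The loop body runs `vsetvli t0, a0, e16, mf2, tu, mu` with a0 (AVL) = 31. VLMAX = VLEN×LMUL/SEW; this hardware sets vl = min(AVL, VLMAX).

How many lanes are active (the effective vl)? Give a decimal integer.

vl = 8

lanes per group: 256·1/2/16 = 8
vl = min(AVL, VLMAX) = min(31, 8) = 8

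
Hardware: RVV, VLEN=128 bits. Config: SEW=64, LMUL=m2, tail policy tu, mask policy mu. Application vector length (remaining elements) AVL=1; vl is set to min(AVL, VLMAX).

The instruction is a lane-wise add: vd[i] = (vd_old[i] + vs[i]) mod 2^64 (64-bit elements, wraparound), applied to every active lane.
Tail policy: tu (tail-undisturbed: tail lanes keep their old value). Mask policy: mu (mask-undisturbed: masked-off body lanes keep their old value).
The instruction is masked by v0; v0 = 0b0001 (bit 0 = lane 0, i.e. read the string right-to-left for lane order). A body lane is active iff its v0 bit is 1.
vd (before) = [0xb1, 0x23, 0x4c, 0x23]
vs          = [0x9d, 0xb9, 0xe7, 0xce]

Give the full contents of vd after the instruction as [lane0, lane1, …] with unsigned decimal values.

vd = [334, 35, 76, 35]

lanes per group: 128·2/64 = 4
vl = min(AVL, VLMAX) = min(1, 4) = 1
lane  0: add(0xb1,0x9d) ⇒ 0x14e
lane  1: tail/keep ⇒ 0x23
lane  2: tail/keep ⇒ 0x4c
lane  3: tail/keep ⇒ 0x23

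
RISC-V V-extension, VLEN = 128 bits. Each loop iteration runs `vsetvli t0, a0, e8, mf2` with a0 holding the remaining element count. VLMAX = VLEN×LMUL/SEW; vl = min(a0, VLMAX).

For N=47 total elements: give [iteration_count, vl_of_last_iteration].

[iterations, last_vl] = [6, 7]

lanes per group: 128·1/2/8 = 8
iterations = ceil(47/8) = 6; final-pass vl = 7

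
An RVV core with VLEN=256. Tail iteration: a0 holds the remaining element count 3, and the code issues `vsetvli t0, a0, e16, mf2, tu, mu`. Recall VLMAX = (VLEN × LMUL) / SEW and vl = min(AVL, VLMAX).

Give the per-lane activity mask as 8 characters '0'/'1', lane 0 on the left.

lanes per group: 256·1/2/16 = 8
AVL=3 ≤ VLMAX=8, so vl = 3
bits (lane 0 leftmost): 11100000

predicate = 11100000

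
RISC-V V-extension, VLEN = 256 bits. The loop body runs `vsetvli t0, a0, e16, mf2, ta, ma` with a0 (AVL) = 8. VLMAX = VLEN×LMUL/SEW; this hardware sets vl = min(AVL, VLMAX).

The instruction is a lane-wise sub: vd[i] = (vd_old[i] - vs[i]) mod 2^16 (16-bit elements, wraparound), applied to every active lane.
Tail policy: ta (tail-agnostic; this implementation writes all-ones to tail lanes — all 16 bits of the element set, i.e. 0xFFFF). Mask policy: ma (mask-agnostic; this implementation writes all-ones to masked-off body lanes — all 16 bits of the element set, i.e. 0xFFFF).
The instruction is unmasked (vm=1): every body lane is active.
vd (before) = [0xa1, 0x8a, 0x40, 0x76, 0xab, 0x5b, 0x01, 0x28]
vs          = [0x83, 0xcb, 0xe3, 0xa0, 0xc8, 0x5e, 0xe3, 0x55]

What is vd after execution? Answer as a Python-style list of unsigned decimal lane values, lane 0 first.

VLMAX = VLEN×LMUL/SEW = 256×1/2/16 = 8
AVL=8 ≤ VLMAX=8, so vl = 8
[0] sub(0xa1,0x83) = 0x1e
[1] sub(0x8a,0xcb) = 0xffbf
[2] sub(0x40,0xe3) = 0xff5d
[3] sub(0x76,0xa0) = 0xffd6
[4] sub(0xab,0xc8) = 0xffe3
[5] sub(0x5b,0x5e) = 0xfffd
[6] sub(0x01,0xe3) = 0xff1e
[7] sub(0x28,0x55) = 0xffd3

vd = [30, 65471, 65373, 65494, 65507, 65533, 65310, 65491]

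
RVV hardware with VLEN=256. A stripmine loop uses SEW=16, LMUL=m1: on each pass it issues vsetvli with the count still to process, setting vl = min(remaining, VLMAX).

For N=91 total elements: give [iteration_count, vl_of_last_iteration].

lanes per group: 256·1/16 = 16
iterations = ceil(91/16) = 6; final-pass vl = 11

[iterations, last_vl] = [6, 11]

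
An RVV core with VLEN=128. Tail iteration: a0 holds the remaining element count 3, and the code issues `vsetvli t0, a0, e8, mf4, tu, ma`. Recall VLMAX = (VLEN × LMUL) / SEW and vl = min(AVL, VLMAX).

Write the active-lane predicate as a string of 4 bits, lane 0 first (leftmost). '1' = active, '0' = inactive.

VLMAX = (128 × 1/4) / 8 = 4 lanes
vl ← min(3, 4) = 3
bits (lane 0 leftmost): 1110

predicate = 1110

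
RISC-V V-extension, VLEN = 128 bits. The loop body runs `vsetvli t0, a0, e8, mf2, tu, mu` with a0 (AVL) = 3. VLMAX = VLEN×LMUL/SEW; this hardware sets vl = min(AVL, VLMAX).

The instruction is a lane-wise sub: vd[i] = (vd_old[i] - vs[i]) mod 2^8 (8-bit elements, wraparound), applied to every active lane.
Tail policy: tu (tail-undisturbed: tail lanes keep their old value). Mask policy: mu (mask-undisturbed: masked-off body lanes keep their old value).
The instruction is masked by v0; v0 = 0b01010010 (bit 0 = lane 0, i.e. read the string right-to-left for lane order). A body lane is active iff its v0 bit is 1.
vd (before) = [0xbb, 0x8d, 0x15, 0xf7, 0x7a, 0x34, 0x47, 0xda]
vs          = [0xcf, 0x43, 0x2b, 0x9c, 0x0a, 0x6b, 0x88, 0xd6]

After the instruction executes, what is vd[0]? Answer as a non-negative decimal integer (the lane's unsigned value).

lanes per group: 128·1/2/8 = 8
AVL=3 ≤ VLMAX=8, so vl = 3
vd[0] mask-off/keep -> 0xbb
vd[1] sub(0x8d,0x43) -> 0x4a
vd[2] mask-off/keep -> 0x15
vd[3] tail/keep -> 0xf7
vd[4] tail/keep -> 0x7a
vd[5] tail/keep -> 0x34
vd[6] tail/keep -> 0x47
vd[7] tail/keep -> 0xda

vd[0] = 187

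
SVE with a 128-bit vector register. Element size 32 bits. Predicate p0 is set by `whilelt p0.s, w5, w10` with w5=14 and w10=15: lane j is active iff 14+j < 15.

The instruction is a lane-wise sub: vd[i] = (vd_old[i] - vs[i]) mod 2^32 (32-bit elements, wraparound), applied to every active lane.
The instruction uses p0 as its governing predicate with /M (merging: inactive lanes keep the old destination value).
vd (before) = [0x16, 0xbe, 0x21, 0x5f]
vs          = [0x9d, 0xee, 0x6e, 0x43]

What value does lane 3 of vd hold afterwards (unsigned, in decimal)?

lane count: 128 div 32 = 4
active while 14+j < 15, i.e. j ∈ [0,1) capped at 4 ⇒ 1
lane  0: sub(0x16,0x9d) ⇒ 0xffffff79
lane  1: tail/keep ⇒ 0xbe
lane  2: tail/keep ⇒ 0x21
lane  3: tail/keep ⇒ 0x5f

vd[3] = 95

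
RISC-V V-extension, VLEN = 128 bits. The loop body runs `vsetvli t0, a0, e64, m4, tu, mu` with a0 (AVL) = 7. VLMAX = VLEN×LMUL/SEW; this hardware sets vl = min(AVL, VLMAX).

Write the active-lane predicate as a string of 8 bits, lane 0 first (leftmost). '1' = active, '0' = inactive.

predicate = 11111110

lanes per group: 128·4/64 = 8
vl = min(AVL, VLMAX) = min(7, 8) = 7
bits (lane 0 leftmost): 11111110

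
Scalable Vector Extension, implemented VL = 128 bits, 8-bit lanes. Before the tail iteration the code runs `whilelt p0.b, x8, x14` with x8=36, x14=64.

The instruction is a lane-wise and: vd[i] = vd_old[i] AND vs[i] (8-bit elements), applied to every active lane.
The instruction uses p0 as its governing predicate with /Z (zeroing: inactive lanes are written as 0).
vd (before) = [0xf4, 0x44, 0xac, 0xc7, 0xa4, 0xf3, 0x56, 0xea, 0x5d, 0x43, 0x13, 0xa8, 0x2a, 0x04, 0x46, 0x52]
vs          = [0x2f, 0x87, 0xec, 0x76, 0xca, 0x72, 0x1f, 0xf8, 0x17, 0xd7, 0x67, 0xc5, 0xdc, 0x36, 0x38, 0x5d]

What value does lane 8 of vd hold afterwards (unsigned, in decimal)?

vd[8] = 21

128-bit reg / 8-bit elem → 16 lanes
p0[j] = (36+j < 64); true for j=0..15 → 16 lanes set
lane  0: and(0xf4,0x2f) ⇒ 0x24
lane  1: and(0x44,0x87) ⇒ 0x04
lane  2: and(0xac,0xec) ⇒ 0xac
lane  3: and(0xc7,0x76) ⇒ 0x46
lane  4: and(0xa4,0xca) ⇒ 0x80
lane  5: and(0xf3,0x72) ⇒ 0x72
lane  6: and(0x56,0x1f) ⇒ 0x16
lane  7: and(0xea,0xf8) ⇒ 0xe8
lane  8: and(0x5d,0x17) ⇒ 0x15
lane  9: and(0x43,0xd7) ⇒ 0x43
lane 10: and(0x13,0x67) ⇒ 0x03
lane 11: and(0xa8,0xc5) ⇒ 0x80
lane 12: and(0x2a,0xdc) ⇒ 0x08
lane 13: and(0x04,0x36) ⇒ 0x04
lane 14: and(0x46,0x38) ⇒ 0x00
lane 15: and(0x52,0x5d) ⇒ 0x50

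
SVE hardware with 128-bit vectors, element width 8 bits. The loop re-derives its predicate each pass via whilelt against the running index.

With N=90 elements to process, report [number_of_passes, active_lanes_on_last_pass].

[iterations, last_vl] = [6, 10]

register lanes = 128/8 = 16
iterations = ceil(90/16) = 6; final-pass vl = 10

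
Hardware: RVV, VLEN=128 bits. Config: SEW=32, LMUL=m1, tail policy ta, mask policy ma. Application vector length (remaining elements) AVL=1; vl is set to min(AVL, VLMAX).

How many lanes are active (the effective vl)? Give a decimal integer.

vl = 1

VLMAX = VLEN×LMUL/SEW = 128×1/32 = 4
vl ← min(1, 4) = 1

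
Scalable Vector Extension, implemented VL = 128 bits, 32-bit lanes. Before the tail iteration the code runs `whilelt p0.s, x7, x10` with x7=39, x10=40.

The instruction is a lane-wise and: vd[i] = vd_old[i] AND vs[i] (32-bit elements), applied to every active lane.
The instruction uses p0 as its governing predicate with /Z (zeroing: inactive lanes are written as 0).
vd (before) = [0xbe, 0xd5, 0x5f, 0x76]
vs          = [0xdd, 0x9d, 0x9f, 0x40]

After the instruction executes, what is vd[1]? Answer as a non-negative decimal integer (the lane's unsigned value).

register lanes = 128/32 = 4
whilelt: lane j active iff 39+j < 40 → j < 1 → 1 active
lane  0: and(0xbe,0xdd) ⇒ 0x9c
lane  1: tail/zero ⇒ 0x00
lane  2: tail/zero ⇒ 0x00
lane  3: tail/zero ⇒ 0x00

vd[1] = 0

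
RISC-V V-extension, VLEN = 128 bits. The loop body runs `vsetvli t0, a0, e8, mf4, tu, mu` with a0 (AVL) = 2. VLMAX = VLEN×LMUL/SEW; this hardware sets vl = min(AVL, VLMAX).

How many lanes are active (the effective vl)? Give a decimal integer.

VLMAX = (128 × 1/4) / 8 = 4 lanes
AVL=2 ≤ VLMAX=4, so vl = 2

vl = 2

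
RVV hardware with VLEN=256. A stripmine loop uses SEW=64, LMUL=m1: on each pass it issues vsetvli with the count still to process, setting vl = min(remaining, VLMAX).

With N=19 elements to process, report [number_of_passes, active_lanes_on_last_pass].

VLMAX = (256 × 1) / 64 = 4 lanes
iterations = ceil(19/4) = 5; final-pass vl = 3

[iterations, last_vl] = [5, 3]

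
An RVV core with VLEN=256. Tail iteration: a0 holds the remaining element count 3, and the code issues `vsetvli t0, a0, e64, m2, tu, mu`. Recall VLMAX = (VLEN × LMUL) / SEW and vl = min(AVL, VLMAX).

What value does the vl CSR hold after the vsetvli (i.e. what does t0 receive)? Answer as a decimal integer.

lanes per group: 256·2/64 = 8
vl ← min(3, 8) = 3

vl = 3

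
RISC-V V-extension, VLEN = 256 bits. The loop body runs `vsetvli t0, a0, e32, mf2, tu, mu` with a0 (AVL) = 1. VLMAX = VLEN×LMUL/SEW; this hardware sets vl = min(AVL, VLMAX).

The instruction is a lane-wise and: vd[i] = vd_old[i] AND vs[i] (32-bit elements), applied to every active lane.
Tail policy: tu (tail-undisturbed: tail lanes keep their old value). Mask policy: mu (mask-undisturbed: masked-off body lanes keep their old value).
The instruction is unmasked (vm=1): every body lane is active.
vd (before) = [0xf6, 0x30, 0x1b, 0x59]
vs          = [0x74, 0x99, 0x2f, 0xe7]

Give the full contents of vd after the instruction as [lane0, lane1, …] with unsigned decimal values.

vd = [116, 48, 27, 89]

lanes per group: 256·1/2/32 = 4
vl ← min(1, 4) = 1
lane  0: and(0xf6,0x74) ⇒ 0x74
lane  1: tail/keep ⇒ 0x30
lane  2: tail/keep ⇒ 0x1b
lane  3: tail/keep ⇒ 0x59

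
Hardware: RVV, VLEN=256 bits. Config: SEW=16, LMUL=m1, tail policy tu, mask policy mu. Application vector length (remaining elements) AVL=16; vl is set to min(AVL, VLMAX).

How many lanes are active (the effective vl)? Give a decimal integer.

vl = 16

VLMAX = (256 × 1) / 16 = 16 lanes
vl = min(AVL, VLMAX) = min(16, 16) = 16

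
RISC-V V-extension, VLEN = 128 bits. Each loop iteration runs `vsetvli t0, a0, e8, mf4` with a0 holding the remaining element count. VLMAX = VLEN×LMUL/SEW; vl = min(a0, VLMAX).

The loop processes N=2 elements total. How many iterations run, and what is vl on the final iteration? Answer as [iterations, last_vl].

[iterations, last_vl] = [1, 2]

lanes per group: 128·1/4/8 = 4
2 elements at 4/iter → 1 passes, remainder 2 on the last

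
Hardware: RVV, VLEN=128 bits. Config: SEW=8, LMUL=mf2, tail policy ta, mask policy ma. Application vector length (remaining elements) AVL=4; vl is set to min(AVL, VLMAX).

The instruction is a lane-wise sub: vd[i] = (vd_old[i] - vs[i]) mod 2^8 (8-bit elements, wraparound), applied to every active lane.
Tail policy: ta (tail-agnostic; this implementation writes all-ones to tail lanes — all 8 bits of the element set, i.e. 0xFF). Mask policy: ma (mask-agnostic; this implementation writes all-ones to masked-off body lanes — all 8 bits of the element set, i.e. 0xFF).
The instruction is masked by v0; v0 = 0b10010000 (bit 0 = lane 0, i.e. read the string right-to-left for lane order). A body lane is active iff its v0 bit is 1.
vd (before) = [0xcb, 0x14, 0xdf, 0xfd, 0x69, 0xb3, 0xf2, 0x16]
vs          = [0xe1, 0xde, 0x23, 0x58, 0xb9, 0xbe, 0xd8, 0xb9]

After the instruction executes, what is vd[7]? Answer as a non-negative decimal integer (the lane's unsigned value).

VLMAX = (128 × 1/2) / 8 = 8 lanes
AVL=4 ≤ VLMAX=8, so vl = 4
[0] mask-off/ones = 0xff
[1] mask-off/ones = 0xff
[2] mask-off/ones = 0xff
[3] mask-off/ones = 0xff
[4] tail/ones = 0xff
[5] tail/ones = 0xff
[6] tail/ones = 0xff
[7] tail/ones = 0xff

vd[7] = 255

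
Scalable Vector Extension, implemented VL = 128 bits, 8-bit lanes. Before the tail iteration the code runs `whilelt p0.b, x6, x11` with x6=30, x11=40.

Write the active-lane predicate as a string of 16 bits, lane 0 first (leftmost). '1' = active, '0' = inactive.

lane count: 128 div 8 = 16
active while 30+j < 40, i.e. j ∈ [0,10) capped at 16 ⇒ 10
bits (lane 0 leftmost): 1111111111000000

predicate = 1111111111000000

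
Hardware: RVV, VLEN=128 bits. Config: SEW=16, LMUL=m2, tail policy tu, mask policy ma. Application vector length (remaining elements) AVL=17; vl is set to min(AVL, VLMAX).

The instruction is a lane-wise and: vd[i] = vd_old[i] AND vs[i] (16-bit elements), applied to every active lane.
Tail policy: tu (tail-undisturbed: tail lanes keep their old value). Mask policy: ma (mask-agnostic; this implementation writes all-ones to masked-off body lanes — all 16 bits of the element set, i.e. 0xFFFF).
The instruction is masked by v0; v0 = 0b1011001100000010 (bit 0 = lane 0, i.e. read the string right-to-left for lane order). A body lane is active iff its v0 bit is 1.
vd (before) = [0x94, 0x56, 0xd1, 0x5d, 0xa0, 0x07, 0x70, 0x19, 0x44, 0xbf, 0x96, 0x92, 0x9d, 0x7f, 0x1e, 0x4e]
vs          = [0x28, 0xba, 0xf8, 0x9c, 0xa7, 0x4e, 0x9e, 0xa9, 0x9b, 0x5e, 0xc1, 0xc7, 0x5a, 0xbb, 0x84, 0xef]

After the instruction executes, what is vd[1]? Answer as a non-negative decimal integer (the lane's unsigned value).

vd[1] = 18

lanes per group: 128·2/16 = 16
vl ← min(17, 16) = 16
vd[0] mask-off/ones -> 0xffff
vd[1] and(0x56,0xba) -> 0x12
vd[2] mask-off/ones -> 0xffff
vd[3] mask-off/ones -> 0xffff
vd[4] mask-off/ones -> 0xffff
vd[5] mask-off/ones -> 0xffff
vd[6] mask-off/ones -> 0xffff
vd[7] mask-off/ones -> 0xffff
vd[8] and(0x44,0x9b) -> 0x00
vd[9] and(0xbf,0x5e) -> 0x1e
vd[10] mask-off/ones -> 0xffff
vd[11] mask-off/ones -> 0xffff
vd[12] and(0x9d,0x5a) -> 0x18
vd[13] and(0x7f,0xbb) -> 0x3b
vd[14] mask-off/ones -> 0xffff
vd[15] and(0x4e,0xef) -> 0x4e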